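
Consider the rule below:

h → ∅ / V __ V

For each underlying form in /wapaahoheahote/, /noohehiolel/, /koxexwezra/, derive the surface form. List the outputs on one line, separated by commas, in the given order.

wapaaoeaote, nooeiolel, koxexwezra

/wapaahoheahote/: /h/ occurs between vowels /a/ and /o/, so it deletes. /h/ occurs between vowels /o/ and /e/, so it deletes. /h/ occurs between vowels /a/ and /o/, so it deletes. → [wapaaoeaote].
/noohehiolel/: /h/ occurs between vowels /o/ and /e/, so it deletes. /h/ occurs between vowels /e/ and /i/, so it deletes. → [nooeiolel].
/koxexwezra/: the rule's environment is not met; surfaces unchanged as [koxexwezra].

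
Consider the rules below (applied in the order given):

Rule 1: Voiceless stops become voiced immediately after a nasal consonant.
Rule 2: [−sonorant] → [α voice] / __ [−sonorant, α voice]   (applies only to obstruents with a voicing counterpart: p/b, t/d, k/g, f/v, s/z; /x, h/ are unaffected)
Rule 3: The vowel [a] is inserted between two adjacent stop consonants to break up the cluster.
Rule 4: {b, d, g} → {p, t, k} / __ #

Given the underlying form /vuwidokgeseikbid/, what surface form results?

vuwidogageseigabit

Rule 1 (post-nasal voicing): no segment meets the environment; /vuwidokgeseikbid/ is unchanged.
Rule 2 (regressive voicing assimilation): /k/ precedes the voiced obstruent /g/, so it voices to [g] by assimilation. /k/ precedes the voiced obstruent /b/, so it voices to [g] by assimilation. /vuwidokgeseikbid/ → vuwidoggeseigbid.
Rule 3 (stop-cluster a-epenthesis): /g/ and /g/ form a stop–stop cluster, so [a] is inserted between them. /g/ and /b/ form a stop–stop cluster, so [a] is inserted between them. /vuwidoggeseigbid/ → vuwidogageseigabid.
Rule 4 (final devoicing): /d/ is a voiced stop in word-final position, so it devoices to [t]. /vuwidogageseigabid/ → vuwidogageseigabit.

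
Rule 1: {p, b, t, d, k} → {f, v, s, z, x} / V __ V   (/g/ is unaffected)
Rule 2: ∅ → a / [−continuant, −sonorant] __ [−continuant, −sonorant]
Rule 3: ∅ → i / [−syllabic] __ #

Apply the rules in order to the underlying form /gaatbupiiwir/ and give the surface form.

gaatabufiiwiri

Rule 1 (intervocalic spirantization): /p/ is a stop between vowels /u/ and /i/, so it spirantizes to the fricative [f]. /gaatbupiiwir/ → gaatbufiiwir.
Rule 2 (stop-cluster a-epenthesis): /t/ and /b/ form a stop–stop cluster, so [a] is inserted between them. /gaatbufiiwir/ → gaatabufiiwir.
Rule 3 (final i-epenthesis): the form ends in the consonant /r/, so [i] is inserted word-finally. /gaatabufiiwir/ → gaatabufiiwiri.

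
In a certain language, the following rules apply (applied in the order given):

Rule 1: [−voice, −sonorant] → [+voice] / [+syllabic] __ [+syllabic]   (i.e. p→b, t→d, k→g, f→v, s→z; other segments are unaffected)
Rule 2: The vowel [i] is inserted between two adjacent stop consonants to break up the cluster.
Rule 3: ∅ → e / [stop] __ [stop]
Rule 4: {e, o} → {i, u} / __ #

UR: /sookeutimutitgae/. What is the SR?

Rule 1 (intervocalic voicing): /k/ is a voiceless obstruent between vowels /o/ and /e/, so it voices to [g]. /t/ is a voiceless obstruent between vowels /u/ and /i/, so it voices to [d]. /t/ is a voiceless obstruent between vowels /u/ and /i/, so it voices to [d]. /sookeutimutitgae/ → soogeudimuditgae.
Rule 2 (stop-cluster i-epenthesis): /t/ and /g/ form a stop–stop cluster, so [i] is inserted between them. /soogeudimuditgae/ → soogeudimuditigae.
Rule 3 (stop-cluster e-epenthesis): no segment meets the environment; /soogeudimuditigae/ is unchanged.
Rule 4 (final vowel raising): /e/ is a mid vowel in word-final position, so it raises to [i]. /soogeudimuditigae/ → soogeudimuditigai.

soogeudimuditigai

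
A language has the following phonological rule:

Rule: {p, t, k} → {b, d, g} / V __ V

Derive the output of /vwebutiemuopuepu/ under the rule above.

vwebudiemuobuebu

/t/ is a voiceless stop between vowels /u/ and /i/, so it voices to [d].
/p/ is a voiceless stop between vowels /o/ and /u/, so it voices to [b].
/p/ is a voiceless stop between vowels /e/ and /u/, so it voices to [b].
Surface form: [vwebudiemuobuebu].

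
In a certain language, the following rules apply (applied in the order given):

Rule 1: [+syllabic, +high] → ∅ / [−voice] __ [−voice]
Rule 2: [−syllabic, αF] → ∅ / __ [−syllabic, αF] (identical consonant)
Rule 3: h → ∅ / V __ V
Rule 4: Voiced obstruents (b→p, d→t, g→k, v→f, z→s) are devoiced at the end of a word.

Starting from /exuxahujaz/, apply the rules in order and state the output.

exaujas

Rule 1 (high vowel syncope): /u/ is a high vowel flanked by voiceless consonants /x/ and /x/, so it deletes. /exuxahujaz/ → exxahujaz.
Rule 2 (degemination): /xx/ is a geminate; the first /x/ deletes. /exxahujaz/ → exahujaz.
Rule 3 (intervocalic h-deletion): /h/ occurs between vowels /a/ and /u/, so it deletes. /exahujaz/ → exaujaz.
Rule 4 (final devoicing): /z/ is a voiced obstruent in word-final position, so it devoices to [s]. /exaujaz/ → exaujas.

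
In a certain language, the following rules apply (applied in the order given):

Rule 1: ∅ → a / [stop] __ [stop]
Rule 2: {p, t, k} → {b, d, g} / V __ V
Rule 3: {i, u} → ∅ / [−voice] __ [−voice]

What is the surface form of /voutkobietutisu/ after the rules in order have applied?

Rule 1 (stop-cluster a-epenthesis): /t/ and /k/ form a stop–stop cluster, so [a] is inserted between them. /voutkobietutisu/ → voutakobietutisu.
Rule 2 (intervocalic voicing): /t/ is a voiceless stop between vowels /u/ and /a/, so it voices to [d]. /k/ is a voiceless stop between vowels /a/ and /o/, so it voices to [g]. /t/ is a voiceless stop between vowels /e/ and /u/, so it voices to [d]. /t/ is a voiceless stop between vowels /u/ and /i/, so it voices to [d]. /voutakobietutisu/ → voudagobiedudisu.
Rule 3 (high vowel syncope): no segment meets the environment; /voudagobiedudisu/ is unchanged.

voudagobiedudisu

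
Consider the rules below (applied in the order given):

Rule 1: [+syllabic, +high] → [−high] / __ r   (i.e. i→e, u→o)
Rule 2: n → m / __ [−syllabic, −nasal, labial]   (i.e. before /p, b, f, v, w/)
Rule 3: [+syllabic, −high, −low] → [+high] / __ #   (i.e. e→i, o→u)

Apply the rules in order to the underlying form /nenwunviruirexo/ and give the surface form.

nemwumveruerexu

Rule 1 (pre-rhotic lowering): /i/ is a high vowel immediately before /r/, so it lowers to [e]. /i/ is a high vowel immediately before /r/, so it lowers to [e]. /nenwunviruirexo/ → nenwunveruerexo.
Rule 2 (nasal place assimilation): /n/ precedes the labial consonant /w/, so it assimilates in place to [m]. /n/ precedes the labial consonant /v/, so it assimilates in place to [m]. /nenwunveruerexo/ → nemwumveruerexo.
Rule 3 (final vowel raising): /o/ is a mid vowel in word-final position, so it raises to [u]. /nemwumveruerexo/ → nemwumveruerexu.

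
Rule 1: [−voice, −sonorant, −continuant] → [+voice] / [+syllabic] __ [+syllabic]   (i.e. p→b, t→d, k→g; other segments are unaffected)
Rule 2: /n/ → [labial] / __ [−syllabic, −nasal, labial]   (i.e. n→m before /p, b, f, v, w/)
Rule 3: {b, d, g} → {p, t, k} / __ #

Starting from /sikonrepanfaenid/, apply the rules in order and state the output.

Rule 1 (intervocalic voicing): /k/ is a voiceless stop between vowels /i/ and /o/, so it voices to [g]. /p/ is a voiceless stop between vowels /e/ and /a/, so it voices to [b]. /sikonrepanfaenid/ → sigonrebanfaenid.
Rule 2 (nasal place assimilation): /n/ precedes the labial consonant /f/, so it assimilates in place to [m]. /sigonrebanfaenid/ → sigonrebamfaenid.
Rule 3 (final devoicing): /d/ is a voiced stop in word-final position, so it devoices to [t]. /sigonrebamfaenid/ → sigonrebamfaenit.

sigonrebamfaenit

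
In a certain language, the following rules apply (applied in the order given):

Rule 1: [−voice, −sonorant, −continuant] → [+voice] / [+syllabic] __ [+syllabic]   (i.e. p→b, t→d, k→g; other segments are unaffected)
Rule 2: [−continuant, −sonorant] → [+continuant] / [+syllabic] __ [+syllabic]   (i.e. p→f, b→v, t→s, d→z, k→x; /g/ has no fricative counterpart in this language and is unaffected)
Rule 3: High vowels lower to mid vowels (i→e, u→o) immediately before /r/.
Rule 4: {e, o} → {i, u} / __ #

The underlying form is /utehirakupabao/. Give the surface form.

Rule 1 (intervocalic voicing): /t/ is a voiceless stop between vowels /u/ and /e/, so it voices to [d]. /k/ is a voiceless stop between vowels /a/ and /u/, so it voices to [g]. /p/ is a voiceless stop between vowels /u/ and /a/, so it voices to [b]. /utehirakupabao/ → udehiragubabao.
Rule 2 (intervocalic spirantization): /d/ is a stop between vowels /u/ and /e/, so it spirantizes to the fricative [z]. /b/ is a stop between vowels /u/ and /a/, so it spirantizes to the fricative [v]. /b/ is a stop between vowels /a/ and /a/, so it spirantizes to the fricative [v]. /udehiragubabao/ → uzehiraguvavao.
Rule 3 (pre-rhotic lowering): /i/ is a high vowel immediately before /r/, so it lowers to [e]. /uzehiraguvavao/ → uzeheraguvavao.
Rule 4 (final vowel raising): /o/ is a mid vowel in word-final position, so it raises to [u]. /uzeheraguvavao/ → uzeheraguvavau.

uzeheraguvavau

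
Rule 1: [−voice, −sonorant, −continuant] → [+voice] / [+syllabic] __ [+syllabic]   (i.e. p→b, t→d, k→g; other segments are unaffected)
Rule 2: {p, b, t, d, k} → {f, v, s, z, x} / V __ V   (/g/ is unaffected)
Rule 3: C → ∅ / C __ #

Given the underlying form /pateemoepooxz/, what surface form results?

pazeemoevoox

Rule 1 (intervocalic voicing): /t/ is a voiceless stop between vowels /a/ and /e/, so it voices to [d]. /p/ is a voiceless stop between vowels /e/ and /o/, so it voices to [b]. /pateemoepooxz/ → padeemoebooxz.
Rule 2 (intervocalic spirantization): /d/ is a stop between vowels /a/ and /e/, so it spirantizes to the fricative [z]. /b/ is a stop between vowels /e/ and /o/, so it spirantizes to the fricative [v]. /padeemoebooxz/ → pazeemoevooxz.
Rule 3 (final cluster simplification): /z/ is the second consonant of a word-final cluster /xz/, so it deletes. /pazeemoevooxz/ → pazeemoevoox.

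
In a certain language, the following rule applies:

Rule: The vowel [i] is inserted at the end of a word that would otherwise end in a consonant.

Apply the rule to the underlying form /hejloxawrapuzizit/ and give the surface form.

hejloxawrapuziziti

the form ends in the consonant /t/, so [i] is inserted word-finally.
Surface form: [hejloxawrapuziziti].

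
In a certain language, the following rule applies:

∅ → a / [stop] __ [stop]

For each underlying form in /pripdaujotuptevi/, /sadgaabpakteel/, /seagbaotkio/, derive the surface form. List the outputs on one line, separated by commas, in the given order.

pripadaujotupatevi, sadagaabapakateel, seagabaotakio

/pripdaujotuptevi/: /p/ and /d/ form a stop–stop cluster, so [a] is inserted between them. /p/ and /t/ form a stop–stop cluster, so [a] is inserted between them. → [pripadaujotupatevi].
/sadgaabpakteel/: /d/ and /g/ form a stop–stop cluster, so [a] is inserted between them. /b/ and /p/ form a stop–stop cluster, so [a] is inserted between them. /k/ and /t/ form a stop–stop cluster, so [a] is inserted between them. → [sadagaabapakateel].
/seagbaotkio/: /g/ and /b/ form a stop–stop cluster, so [a] is inserted between them. /t/ and /k/ form a stop–stop cluster, so [a] is inserted between them. → [seagabaotakio].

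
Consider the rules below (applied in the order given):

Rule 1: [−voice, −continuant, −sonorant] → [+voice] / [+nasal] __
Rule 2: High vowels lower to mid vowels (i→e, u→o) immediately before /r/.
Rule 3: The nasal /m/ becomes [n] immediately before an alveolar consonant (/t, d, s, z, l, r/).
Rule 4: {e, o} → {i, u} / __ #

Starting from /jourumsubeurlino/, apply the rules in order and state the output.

joorunsubeorlinu

Rule 1 (post-nasal voicing): no segment meets the environment; /jourumsubeurlino/ is unchanged.
Rule 2 (pre-rhotic lowering): /u/ is a high vowel immediately before /r/, so it lowers to [o]. /u/ is a high vowel immediately before /r/, so it lowers to [o]. /jourumsubeurlino/ → joorumsubeorlino.
Rule 3 (nasal place assimilation): /m/ precedes the alveolar consonant /s/, so it assimilates in place to [n]. /joorumsubeorlino/ → joorunsubeorlino.
Rule 4 (final vowel raising): /o/ is a mid vowel in word-final position, so it raises to [u]. /joorunsubeorlino/ → joorunsubeorlinu.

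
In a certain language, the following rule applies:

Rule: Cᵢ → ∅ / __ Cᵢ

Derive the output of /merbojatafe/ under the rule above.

merbojatafe

No segment of /merbojatafe/ meets the structural description of the rule, so the form surfaces unchanged.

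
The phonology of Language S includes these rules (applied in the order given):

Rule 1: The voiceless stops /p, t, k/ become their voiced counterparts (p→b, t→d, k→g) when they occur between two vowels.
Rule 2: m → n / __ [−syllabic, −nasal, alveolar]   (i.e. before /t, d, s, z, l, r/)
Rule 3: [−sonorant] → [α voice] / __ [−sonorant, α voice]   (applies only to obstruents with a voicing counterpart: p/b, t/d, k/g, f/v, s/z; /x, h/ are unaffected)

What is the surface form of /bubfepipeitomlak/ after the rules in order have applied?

Rule 1 (intervocalic voicing): /p/ is a voiceless stop between vowels /e/ and /i/, so it voices to [b]. /p/ is a voiceless stop between vowels /i/ and /e/, so it voices to [b]. /t/ is a voiceless stop between vowels /i/ and /o/, so it voices to [d]. /bubfepipeitomlak/ → bubfebibeidomlak.
Rule 2 (nasal place assimilation): /m/ precedes the alveolar consonant /l/, so it assimilates in place to [n]. /bubfebibeidomlak/ → bubfebibeidonlak.
Rule 3 (regressive voicing assimilation): /b/ precedes the voiceless obstruent /f/, so it devoices to [p] by assimilation. /bubfebibeidonlak/ → bupfebibeidonlak.

bupfebibeidonlak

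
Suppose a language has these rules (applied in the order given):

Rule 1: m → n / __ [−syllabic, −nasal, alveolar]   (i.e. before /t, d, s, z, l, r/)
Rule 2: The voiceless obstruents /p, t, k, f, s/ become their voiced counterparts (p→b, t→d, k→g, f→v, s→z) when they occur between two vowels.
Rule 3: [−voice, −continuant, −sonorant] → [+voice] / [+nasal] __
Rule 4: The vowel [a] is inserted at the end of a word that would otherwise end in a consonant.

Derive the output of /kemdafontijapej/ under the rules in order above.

kendavondijabeja

Rule 1 (nasal place assimilation): /m/ precedes the alveolar consonant /d/, so it assimilates in place to [n]. /kemdafontijapej/ → kendafontijapej.
Rule 2 (intervocalic voicing): /f/ is a voiceless obstruent between vowels /a/ and /o/, so it voices to [v]. /p/ is a voiceless obstruent between vowels /a/ and /e/, so it voices to [b]. /kendafontijapej/ → kendavontijabej.
Rule 3 (post-nasal voicing): /t/ is a voiceless stop immediately after the nasal /n/, so it voices to [d]. /kendavontijabej/ → kendavondijabej.
Rule 4 (final a-epenthesis): the form ends in the consonant /j/, so [a] is inserted word-finally. /kendavondijabej/ → kendavondijabeja.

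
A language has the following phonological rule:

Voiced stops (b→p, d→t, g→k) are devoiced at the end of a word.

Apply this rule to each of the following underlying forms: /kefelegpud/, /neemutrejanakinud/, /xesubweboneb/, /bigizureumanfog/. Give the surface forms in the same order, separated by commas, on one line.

/kefelegpud/: /d/ is a voiced stop in word-final position, so it devoices to [t]. → [kefelegput].
/neemutrejanakinud/: /d/ is a voiced stop in word-final position, so it devoices to [t]. → [neemutrejanakinut].
/xesubweboneb/: /b/ is a voiced stop in word-final position, so it devoices to [p]. → [xesubwebonep].
/bigizureumanfog/: /g/ is a voiced stop in word-final position, so it devoices to [k]. → [bigizureumanfok].

kefelegput, neemutrejanakinut, xesubwebonep, bigizureumanfok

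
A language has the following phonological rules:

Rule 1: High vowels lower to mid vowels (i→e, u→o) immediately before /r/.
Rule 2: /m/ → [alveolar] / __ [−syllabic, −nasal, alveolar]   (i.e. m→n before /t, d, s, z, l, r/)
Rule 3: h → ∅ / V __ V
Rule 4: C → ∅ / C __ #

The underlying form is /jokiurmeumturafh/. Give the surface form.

jokiormeuntoraf

Rule 1 (pre-rhotic lowering): /u/ is a high vowel immediately before /r/, so it lowers to [o]. /u/ is a high vowel immediately before /r/, so it lowers to [o]. /jokiurmeumturafh/ → jokiormeumtorafh.
Rule 2 (nasal place assimilation): /m/ precedes the alveolar consonant /t/, so it assimilates in place to [n]. /jokiormeumtorafh/ → jokiormeuntorafh.
Rule 3 (intervocalic h-deletion): no segment meets the environment; /jokiormeuntorafh/ is unchanged.
Rule 4 (final cluster simplification): /h/ is the second consonant of a word-final cluster /fh/, so it deletes. /jokiormeuntorafh/ → jokiormeuntoraf.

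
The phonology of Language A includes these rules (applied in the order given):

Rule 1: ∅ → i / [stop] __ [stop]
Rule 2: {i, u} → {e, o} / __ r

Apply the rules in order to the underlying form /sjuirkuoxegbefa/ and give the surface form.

Rule 1 (stop-cluster i-epenthesis): /g/ and /b/ form a stop–stop cluster, so [i] is inserted between them. /sjuirkuoxegbefa/ → sjuirkuoxegibefa.
Rule 2 (pre-rhotic lowering): /i/ is a high vowel immediately before /r/, so it lowers to [e]. /sjuirkuoxegibefa/ → sjuerkuoxegibefa.

sjuerkuoxegibefa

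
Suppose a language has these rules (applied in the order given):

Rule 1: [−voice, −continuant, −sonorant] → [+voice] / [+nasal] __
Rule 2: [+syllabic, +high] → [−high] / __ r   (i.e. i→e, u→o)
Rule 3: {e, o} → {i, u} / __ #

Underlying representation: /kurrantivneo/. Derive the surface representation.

korrandivneu

Rule 1 (post-nasal voicing): /t/ is a voiceless stop immediately after the nasal /n/, so it voices to [d]. /kurrantivneo/ → kurrandivneo.
Rule 2 (pre-rhotic lowering): /u/ is a high vowel immediately before /r/, so it lowers to [o]. /kurrandivneo/ → korrandivneo.
Rule 3 (final vowel raising): /o/ is a mid vowel in word-final position, so it raises to [u]. /korrandivneo/ → korrandivneu.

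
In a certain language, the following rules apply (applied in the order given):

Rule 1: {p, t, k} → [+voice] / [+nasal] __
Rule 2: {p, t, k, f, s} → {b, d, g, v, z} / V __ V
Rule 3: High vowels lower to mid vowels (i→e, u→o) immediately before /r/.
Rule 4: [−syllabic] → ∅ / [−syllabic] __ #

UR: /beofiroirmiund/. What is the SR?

Rule 1 (post-nasal voicing): no segment meets the environment; /beofiroirmiund/ is unchanged.
Rule 2 (intervocalic voicing): /f/ is a voiceless obstruent between vowels /o/ and /i/, so it voices to [v]. /beofiroirmiund/ → beoviroirmiund.
Rule 3 (pre-rhotic lowering): /i/ is a high vowel immediately before /r/, so it lowers to [e]. /i/ is a high vowel immediately before /r/, so it lowers to [e]. /beoviroirmiund/ → beoveroermiund.
Rule 4 (final cluster simplification): /d/ is the second consonant of a word-final cluster /nd/, so it deletes. /beoveroermiund/ → beoveroermiun.

beoveroermiun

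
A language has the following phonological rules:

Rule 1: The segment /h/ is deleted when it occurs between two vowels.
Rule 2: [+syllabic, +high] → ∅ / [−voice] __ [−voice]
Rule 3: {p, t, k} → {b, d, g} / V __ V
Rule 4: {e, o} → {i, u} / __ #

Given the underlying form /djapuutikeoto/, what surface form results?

djabuutkeodu

Rule 1 (intervocalic h-deletion): no segment meets the environment; /djapuutikeoto/ is unchanged.
Rule 2 (high vowel syncope): /i/ is a high vowel flanked by voiceless consonants /t/ and /k/, so it deletes. /djapuutikeoto/ → djapuutkeoto.
Rule 3 (intervocalic voicing): /p/ is a voiceless stop between vowels /a/ and /u/, so it voices to [b]. /t/ is a voiceless stop between vowels /o/ and /o/, so it voices to [d]. /djapuutkeoto/ → djabuutkeodo.
Rule 4 (final vowel raising): /o/ is a mid vowel in word-final position, so it raises to [u]. /djabuutkeodo/ → djabuutkeodu.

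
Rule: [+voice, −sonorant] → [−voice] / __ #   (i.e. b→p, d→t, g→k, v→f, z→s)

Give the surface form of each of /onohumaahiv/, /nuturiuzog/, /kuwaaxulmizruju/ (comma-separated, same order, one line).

onohumaahif, nuturiuzok, kuwaaxulmizruju

/onohumaahiv/: /v/ is a voiced obstruent in word-final position, so it devoices to [f]. → [onohumaahif].
/nuturiuzog/: /g/ is a voiced obstruent in word-final position, so it devoices to [k]. → [nuturiuzok].
/kuwaaxulmizruju/: the rule's environment is not met; surfaces unchanged as [kuwaaxulmizruju].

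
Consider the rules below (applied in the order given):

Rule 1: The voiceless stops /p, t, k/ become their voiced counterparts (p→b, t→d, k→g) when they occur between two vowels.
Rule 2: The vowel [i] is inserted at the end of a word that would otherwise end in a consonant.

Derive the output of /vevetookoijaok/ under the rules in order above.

vevedoogoijaoki

Rule 1 (intervocalic voicing): /t/ is a voiceless stop between vowels /e/ and /o/, so it voices to [d]. /k/ is a voiceless stop between vowels /o/ and /o/, so it voices to [g]. /vevetookoijaok/ → vevedoogoijaok.
Rule 2 (final i-epenthesis): the form ends in the consonant /k/, so [i] is inserted word-finally. /vevedoogoijaok/ → vevedoogoijaoki.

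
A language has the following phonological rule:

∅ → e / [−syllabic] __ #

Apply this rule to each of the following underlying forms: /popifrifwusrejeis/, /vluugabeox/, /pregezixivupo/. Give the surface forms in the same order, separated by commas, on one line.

/popifrifwusrejeis/: the form ends in the consonant /s/, so [e] is inserted word-finally. → [popifrifwusrejeise].
/vluugabeox/: the form ends in the consonant /x/, so [e] is inserted word-finally. → [vluugabeoxe].
/pregezixivupo/: the rule's environment is not met; surfaces unchanged as [pregezixivupo].

popifrifwusrejeise, vluugabeoxe, pregezixivupo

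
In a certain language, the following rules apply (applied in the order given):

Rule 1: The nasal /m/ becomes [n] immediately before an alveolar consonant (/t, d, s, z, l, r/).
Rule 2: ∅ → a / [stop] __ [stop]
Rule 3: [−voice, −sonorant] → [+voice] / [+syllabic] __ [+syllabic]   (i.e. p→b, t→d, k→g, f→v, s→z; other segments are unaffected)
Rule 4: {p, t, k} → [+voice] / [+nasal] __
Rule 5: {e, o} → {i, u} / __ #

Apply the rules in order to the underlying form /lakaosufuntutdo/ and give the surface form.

lagaozuvundudadu

Rule 1 (nasal place assimilation): no segment meets the environment; /lakaosufuntutdo/ is unchanged.
Rule 2 (stop-cluster a-epenthesis): /t/ and /d/ form a stop–stop cluster, so [a] is inserted between them. /lakaosufuntutdo/ → lakaosufuntutado.
Rule 3 (intervocalic voicing): /k/ is a voiceless obstruent between vowels /a/ and /a/, so it voices to [g]. /s/ is a voiceless obstruent between vowels /o/ and /u/, so it voices to [z]. /f/ is a voiceless obstruent between vowels /u/ and /u/, so it voices to [v]. /t/ is a voiceless obstruent between vowels /u/ and /a/, so it voices to [d]. /lakaosufuntutado/ → lagaozuvuntudado.
Rule 4 (post-nasal voicing): /t/ is a voiceless stop immediately after the nasal /n/, so it voices to [d]. /lagaozuvuntudado/ → lagaozuvundudado.
Rule 5 (final vowel raising): /o/ is a mid vowel in word-final position, so it raises to [u]. /lagaozuvundudado/ → lagaozuvundudadu.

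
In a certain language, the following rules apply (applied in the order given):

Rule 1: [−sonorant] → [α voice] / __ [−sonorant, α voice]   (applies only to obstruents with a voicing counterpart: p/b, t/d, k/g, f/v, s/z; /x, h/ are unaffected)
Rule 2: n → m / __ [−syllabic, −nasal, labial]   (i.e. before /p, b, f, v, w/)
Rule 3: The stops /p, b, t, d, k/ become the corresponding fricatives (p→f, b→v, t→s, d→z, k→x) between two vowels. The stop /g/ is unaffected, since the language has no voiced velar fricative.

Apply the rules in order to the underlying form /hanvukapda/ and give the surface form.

hamvuxabda

Rule 1 (regressive voicing assimilation): /p/ precedes the voiced obstruent /d/, so it voices to [b] by assimilation. /hanvukapda/ → hanvukabda.
Rule 2 (nasal place assimilation): /n/ precedes the labial consonant /v/, so it assimilates in place to [m]. /hanvukabda/ → hamvukabda.
Rule 3 (intervocalic spirantization): /k/ is a stop between vowels /u/ and /a/, so it spirantizes to the fricative [x]. /hamvukabda/ → hamvuxabda.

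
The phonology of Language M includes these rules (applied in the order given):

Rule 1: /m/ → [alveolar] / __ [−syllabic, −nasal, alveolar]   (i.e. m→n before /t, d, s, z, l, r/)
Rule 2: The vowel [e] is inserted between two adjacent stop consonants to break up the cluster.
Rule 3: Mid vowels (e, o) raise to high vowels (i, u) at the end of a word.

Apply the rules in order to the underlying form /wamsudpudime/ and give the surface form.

wansudepudimi

Rule 1 (nasal place assimilation): /m/ precedes the alveolar consonant /s/, so it assimilates in place to [n]. /wamsudpudime/ → wansudpudime.
Rule 2 (stop-cluster e-epenthesis): /d/ and /p/ form a stop–stop cluster, so [e] is inserted between them. /wansudpudime/ → wansudepudime.
Rule 3 (final vowel raising): /e/ is a mid vowel in word-final position, so it raises to [i]. /wansudepudime/ → wansudepudimi.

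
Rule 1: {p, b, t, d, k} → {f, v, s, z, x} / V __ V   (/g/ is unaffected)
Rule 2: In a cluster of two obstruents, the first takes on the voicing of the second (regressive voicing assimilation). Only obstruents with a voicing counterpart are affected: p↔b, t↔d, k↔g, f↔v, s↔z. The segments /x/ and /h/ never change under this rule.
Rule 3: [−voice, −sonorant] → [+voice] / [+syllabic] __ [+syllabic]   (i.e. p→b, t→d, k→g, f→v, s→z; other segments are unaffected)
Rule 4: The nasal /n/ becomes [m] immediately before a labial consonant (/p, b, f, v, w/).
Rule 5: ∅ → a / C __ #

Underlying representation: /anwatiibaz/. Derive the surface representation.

amwaziivaza

Rule 1 (intervocalic spirantization): /t/ is a stop between vowels /a/ and /i/, so it spirantizes to the fricative [s]. /b/ is a stop between vowels /i/ and /a/, so it spirantizes to the fricative [v]. /anwatiibaz/ → anwasiivaz.
Rule 2 (regressive voicing assimilation): no segment meets the environment; /anwasiivaz/ is unchanged.
Rule 3 (intervocalic voicing): /s/ is a voiceless obstruent between vowels /a/ and /i/, so it voices to [z]. /anwasiivaz/ → anwaziivaz.
Rule 4 (nasal place assimilation): /n/ precedes the labial consonant /w/, so it assimilates in place to [m]. /anwaziivaz/ → amwaziivaz.
Rule 5 (final a-epenthesis): the form ends in the consonant /z/, so [a] is inserted word-finally. /amwaziivaz/ → amwaziivaza.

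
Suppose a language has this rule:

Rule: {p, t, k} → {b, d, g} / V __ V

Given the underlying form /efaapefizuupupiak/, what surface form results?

Scanning /efaapefizuupupiak/: /p/ is a voiceless stop between vowels /a/ and /e/, so it voices to [b]; /p/ is a voiceless stop between vowels /u/ and /u/, so it voices to [b]; /p/ is a voiceless stop between vowels /u/ and /i/, so it voices to [b]; /k/ at position 17 is not in the conditioning environment.
Result: [efaabefizuububiak].

efaabefizuububiak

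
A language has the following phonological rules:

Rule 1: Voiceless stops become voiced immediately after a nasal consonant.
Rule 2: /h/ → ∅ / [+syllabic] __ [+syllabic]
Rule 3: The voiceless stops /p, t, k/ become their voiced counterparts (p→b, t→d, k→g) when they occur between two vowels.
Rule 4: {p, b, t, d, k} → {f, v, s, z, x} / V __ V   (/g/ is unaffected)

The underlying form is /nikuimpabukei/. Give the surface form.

Rule 1 (post-nasal voicing): /p/ is a voiceless stop immediately after the nasal /m/, so it voices to [b]. /nikuimpabukei/ → nikuimbabukei.
Rule 2 (intervocalic h-deletion): no segment meets the environment; /nikuimbabukei/ is unchanged.
Rule 3 (intervocalic voicing): /k/ is a voiceless stop between vowels /i/ and /u/, so it voices to [g]. /k/ is a voiceless stop between vowels /u/ and /e/, so it voices to [g]. /nikuimbabukei/ → niguimbabugei.
Rule 4 (intervocalic spirantization): /b/ is a stop between vowels /a/ and /u/, so it spirantizes to the fricative [v]. /niguimbabugei/ → niguimbavugei.

niguimbavugei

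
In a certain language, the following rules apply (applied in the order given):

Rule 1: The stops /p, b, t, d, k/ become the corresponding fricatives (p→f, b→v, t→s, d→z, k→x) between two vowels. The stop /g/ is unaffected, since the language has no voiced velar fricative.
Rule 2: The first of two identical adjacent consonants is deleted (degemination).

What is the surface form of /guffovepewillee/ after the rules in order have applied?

gufovefewilee

Rule 1 (intervocalic spirantization): /p/ is a stop between vowels /e/ and /e/, so it spirantizes to the fricative [f]. /guffovepewillee/ → guffovefewillee.
Rule 2 (degemination): /ff/ is a geminate; the first /f/ deletes. /ll/ is a geminate; the first /l/ deletes. /guffovefewillee/ → gufovefewilee.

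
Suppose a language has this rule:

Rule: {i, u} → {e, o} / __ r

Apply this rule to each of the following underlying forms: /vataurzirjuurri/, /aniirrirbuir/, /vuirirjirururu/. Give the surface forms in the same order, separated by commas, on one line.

vataorzerjuorri, anierrerbuer, vuererjerororu

/vataurzirjuurri/: /u/ is a high vowel immediately before /r/, so it lowers to [o]. /i/ is a high vowel immediately before /r/, so it lowers to [e]. /u/ is a high vowel immediately before /r/, so it lowers to [o]. → [vataorzerjuorri].
/aniirrirbuir/: /i/ is a high vowel immediately before /r/, so it lowers to [e]. /i/ is a high vowel immediately before /r/, so it lowers to [e]. /i/ is a high vowel immediately before /r/, so it lowers to [e]. → [anierrerbuer].
/vuirirjirururu/: /i/ is a high vowel immediately before /r/, so it lowers to [e]. /i/ is a high vowel immediately before /r/, so it lowers to [e]. /i/ is a high vowel immediately before /r/, so it lowers to [e]. /u/ is a high vowel immediately before /r/, so it lowers to [o]. /u/ is a high vowel immediately before /r/, so it lowers to [o]. → [vuererjerororu].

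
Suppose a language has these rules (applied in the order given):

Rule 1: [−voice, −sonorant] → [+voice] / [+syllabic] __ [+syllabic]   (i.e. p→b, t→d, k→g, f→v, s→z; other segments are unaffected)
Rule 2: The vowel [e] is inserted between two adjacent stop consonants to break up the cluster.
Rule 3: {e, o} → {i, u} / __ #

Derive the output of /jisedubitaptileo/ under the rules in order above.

jizedubidapetileu

Rule 1 (intervocalic voicing): /s/ is a voiceless obstruent between vowels /i/ and /e/, so it voices to [z]. /t/ is a voiceless obstruent between vowels /i/ and /a/, so it voices to [d]. /jisedubitaptileo/ → jizedubidaptileo.
Rule 2 (stop-cluster e-epenthesis): /p/ and /t/ form a stop–stop cluster, so [e] is inserted between them. /jizedubidaptileo/ → jizedubidapetileo.
Rule 3 (final vowel raising): /o/ is a mid vowel in word-final position, so it raises to [u]. /jizedubidapetileo/ → jizedubidapetileu.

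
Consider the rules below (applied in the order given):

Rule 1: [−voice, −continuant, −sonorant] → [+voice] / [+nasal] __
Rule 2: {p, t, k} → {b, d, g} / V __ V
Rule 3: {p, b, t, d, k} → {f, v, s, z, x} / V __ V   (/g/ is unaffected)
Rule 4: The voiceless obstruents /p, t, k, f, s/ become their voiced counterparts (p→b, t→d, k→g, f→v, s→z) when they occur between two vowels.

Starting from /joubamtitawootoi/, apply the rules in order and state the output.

Rule 1 (post-nasal voicing): /t/ is a voiceless stop immediately after the nasal /m/, so it voices to [d]. /joubamtitawootoi/ → joubamditawootoi.
Rule 2 (intervocalic voicing): /t/ is a voiceless stop between vowels /i/ and /a/, so it voices to [d]. /t/ is a voiceless stop between vowels /o/ and /o/, so it voices to [d]. /joubamditawootoi/ → joubamdidawoodoi.
Rule 3 (intervocalic spirantization): /b/ is a stop between vowels /u/ and /a/, so it spirantizes to the fricative [v]. /d/ is a stop between vowels /i/ and /a/, so it spirantizes to the fricative [z]. /d/ is a stop between vowels /o/ and /o/, so it spirantizes to the fricative [z]. /joubamdidawoodoi/ → jouvamdizawoozoi.
Rule 4 (intervocalic voicing): no segment meets the environment; /jouvamdizawoozoi/ is unchanged.

jouvamdizawoozoi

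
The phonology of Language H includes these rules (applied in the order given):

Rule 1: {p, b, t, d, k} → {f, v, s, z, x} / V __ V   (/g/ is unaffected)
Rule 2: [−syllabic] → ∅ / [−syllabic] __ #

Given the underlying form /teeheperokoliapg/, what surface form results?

Rule 1 (intervocalic spirantization): /p/ is a stop between vowels /e/ and /e/, so it spirantizes to the fricative [f]. /k/ is a stop between vowels /o/ and /o/, so it spirantizes to the fricative [x]. /teeheperokoliapg/ → teeheferoxoliapg.
Rule 2 (final cluster simplification): /g/ is the second consonant of a word-final cluster /pg/, so it deletes. /teeheferoxoliapg/ → teeheferoxoliap.

teeheferoxoliap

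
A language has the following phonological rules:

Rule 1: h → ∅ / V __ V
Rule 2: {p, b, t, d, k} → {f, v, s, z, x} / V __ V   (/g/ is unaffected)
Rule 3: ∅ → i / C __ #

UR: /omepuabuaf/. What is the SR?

Rule 1 (intervocalic h-deletion): no segment meets the environment; /omepuabuaf/ is unchanged.
Rule 2 (intervocalic spirantization): /p/ is a stop between vowels /e/ and /u/, so it spirantizes to the fricative [f]. /b/ is a stop between vowels /a/ and /u/, so it spirantizes to the fricative [v]. /omepuabuaf/ → omefuavuaf.
Rule 3 (final i-epenthesis): the form ends in the consonant /f/, so [i] is inserted word-finally. /omefuavuaf/ → omefuavuafi.

omefuavuafi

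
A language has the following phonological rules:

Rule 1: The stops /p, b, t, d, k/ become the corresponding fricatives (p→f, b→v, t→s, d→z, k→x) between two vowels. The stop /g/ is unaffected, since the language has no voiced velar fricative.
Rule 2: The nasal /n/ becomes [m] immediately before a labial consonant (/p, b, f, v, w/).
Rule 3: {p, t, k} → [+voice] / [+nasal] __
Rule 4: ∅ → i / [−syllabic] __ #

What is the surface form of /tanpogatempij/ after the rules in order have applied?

tambogasembiji

Rule 1 (intervocalic spirantization): /t/ is a stop between vowels /a/ and /e/, so it spirantizes to the fricative [s]. /tanpogatempij/ → tanpogasempij.
Rule 2 (nasal place assimilation): /n/ precedes the labial consonant /p/, so it assimilates in place to [m]. /tanpogasempij/ → tampogasempij.
Rule 3 (post-nasal voicing): /p/ is a voiceless stop immediately after the nasal /m/, so it voices to [b]. /p/ is a voiceless stop immediately after the nasal /m/, so it voices to [b]. /tampogasempij/ → tambogasembij.
Rule 4 (final i-epenthesis): the form ends in the consonant /j/, so [i] is inserted word-finally. /tambogasembij/ → tambogasembiji.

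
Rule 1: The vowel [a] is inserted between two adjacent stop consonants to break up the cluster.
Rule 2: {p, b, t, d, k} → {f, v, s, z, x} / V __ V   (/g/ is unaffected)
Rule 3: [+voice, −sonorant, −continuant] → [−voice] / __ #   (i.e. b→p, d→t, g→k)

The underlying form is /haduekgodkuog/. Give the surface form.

Rule 1 (stop-cluster a-epenthesis): /k/ and /g/ form a stop–stop cluster, so [a] is inserted between them. /d/ and /k/ form a stop–stop cluster, so [a] is inserted between them. /haduekgodkuog/ → haduekagodakuog.
Rule 2 (intervocalic spirantization): /d/ is a stop between vowels /a/ and /u/, so it spirantizes to the fricative [z]. /k/ is a stop between vowels /e/ and /a/, so it spirantizes to the fricative [x]. /d/ is a stop between vowels /o/ and /a/, so it spirantizes to the fricative [z]. /k/ is a stop between vowels /a/ and /u/, so it spirantizes to the fricative [x]. /haduekagodakuog/ → hazuexagozaxuog.
Rule 3 (final devoicing): /g/ is a voiced stop in word-final position, so it devoices to [k]. /hazuexagozaxuog/ → hazuexagozaxuok.

hazuexagozaxuok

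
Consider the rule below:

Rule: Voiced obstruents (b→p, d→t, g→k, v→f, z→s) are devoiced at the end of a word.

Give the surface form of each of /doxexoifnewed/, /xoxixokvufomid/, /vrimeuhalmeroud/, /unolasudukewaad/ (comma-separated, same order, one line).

doxexoifnewet, xoxixokvufomit, vrimeuhalmerout, unolasudukewaat

/doxexoifnewed/: /d/ is a voiced obstruent in word-final position, so it devoices to [t]. → [doxexoifnewet].
/xoxixokvufomid/: /d/ is a voiced obstruent in word-final position, so it devoices to [t]. → [xoxixokvufomit].
/vrimeuhalmeroud/: /d/ is a voiced obstruent in word-final position, so it devoices to [t]. → [vrimeuhalmerout].
/unolasudukewaad/: /d/ is a voiced obstruent in word-final position, so it devoices to [t]. → [unolasudukewaat].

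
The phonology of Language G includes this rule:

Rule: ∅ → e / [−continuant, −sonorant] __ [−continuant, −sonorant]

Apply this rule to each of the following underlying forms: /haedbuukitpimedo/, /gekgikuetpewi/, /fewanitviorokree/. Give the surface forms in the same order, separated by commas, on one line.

haedebuukitepimedo, gekegikuetepewi, fewanitviorokree

/haedbuukitpimedo/: /d/ and /b/ form a stop–stop cluster, so [e] is inserted between them. /t/ and /p/ form a stop–stop cluster, so [e] is inserted between them. → [haedebuukitepimedo].
/gekgikuetpewi/: /k/ and /g/ form a stop–stop cluster, so [e] is inserted between them. /t/ and /p/ form a stop–stop cluster, so [e] is inserted between them. → [gekegikuetepewi].
/fewanitviorokree/: the rule's environment is not met; surfaces unchanged as [fewanitviorokree].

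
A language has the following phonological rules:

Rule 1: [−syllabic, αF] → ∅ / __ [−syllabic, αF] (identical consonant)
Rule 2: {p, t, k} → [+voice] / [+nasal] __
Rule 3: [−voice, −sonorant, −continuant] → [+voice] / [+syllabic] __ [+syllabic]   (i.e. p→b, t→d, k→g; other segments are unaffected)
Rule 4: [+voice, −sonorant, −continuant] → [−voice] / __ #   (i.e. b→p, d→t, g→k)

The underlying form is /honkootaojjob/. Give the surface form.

hongoodaojop

Rule 1 (degemination): /jj/ is a geminate; the first /j/ deletes. /honkootaojjob/ → honkootaojob.
Rule 2 (post-nasal voicing): /k/ is a voiceless stop immediately after the nasal /n/, so it voices to [g]. /honkootaojob/ → hongootaojob.
Rule 3 (intervocalic voicing): /t/ is a voiceless stop between vowels /o/ and /a/, so it voices to [d]. /hongootaojob/ → hongoodaojob.
Rule 4 (final devoicing): /b/ is a voiced stop in word-final position, so it devoices to [p]. /hongoodaojob/ → hongoodaojop.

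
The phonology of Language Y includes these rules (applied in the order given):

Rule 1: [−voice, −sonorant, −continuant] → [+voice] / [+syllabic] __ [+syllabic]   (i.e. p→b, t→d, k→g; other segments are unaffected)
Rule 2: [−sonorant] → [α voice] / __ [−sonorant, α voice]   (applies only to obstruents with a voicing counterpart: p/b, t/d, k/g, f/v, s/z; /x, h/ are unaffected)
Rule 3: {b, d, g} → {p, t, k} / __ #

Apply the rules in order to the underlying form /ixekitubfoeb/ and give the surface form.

ixegidupfoep

Rule 1 (intervocalic voicing): /k/ is a voiceless stop between vowels /e/ and /i/, so it voices to [g]. /t/ is a voiceless stop between vowels /i/ and /u/, so it voices to [d]. /ixekitubfoeb/ → ixegidubfoeb.
Rule 2 (regressive voicing assimilation): /b/ precedes the voiceless obstruent /f/, so it devoices to [p] by assimilation. /ixegidubfoeb/ → ixegidupfoeb.
Rule 3 (final devoicing): /b/ is a voiced stop in word-final position, so it devoices to [p]. /ixegidupfoeb/ → ixegidupfoep.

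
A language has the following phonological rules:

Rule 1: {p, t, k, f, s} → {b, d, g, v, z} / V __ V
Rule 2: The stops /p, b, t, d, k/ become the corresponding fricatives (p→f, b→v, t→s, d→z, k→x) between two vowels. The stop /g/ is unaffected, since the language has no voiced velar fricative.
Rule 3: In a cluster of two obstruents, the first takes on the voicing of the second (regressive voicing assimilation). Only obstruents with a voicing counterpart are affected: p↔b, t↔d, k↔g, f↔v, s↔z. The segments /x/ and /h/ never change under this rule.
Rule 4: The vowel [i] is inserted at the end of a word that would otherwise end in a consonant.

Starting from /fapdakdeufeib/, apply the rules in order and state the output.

Rule 1 (intervocalic voicing): /f/ is a voiceless obstruent between vowels /u/ and /e/, so it voices to [v]. /fapdakdeufeib/ → fapdakdeuveib.
Rule 2 (intervocalic spirantization): no segment meets the environment; /fapdakdeuveib/ is unchanged.
Rule 3 (regressive voicing assimilation): /p/ precedes the voiced obstruent /d/, so it voices to [b] by assimilation. /k/ precedes the voiced obstruent /d/, so it voices to [g] by assimilation. /fapdakdeuveib/ → fabdagdeuveib.
Rule 4 (final i-epenthesis): the form ends in the consonant /b/, so [i] is inserted word-finally. /fabdagdeuveib/ → fabdagdeuveibi.

fabdagdeuveibi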